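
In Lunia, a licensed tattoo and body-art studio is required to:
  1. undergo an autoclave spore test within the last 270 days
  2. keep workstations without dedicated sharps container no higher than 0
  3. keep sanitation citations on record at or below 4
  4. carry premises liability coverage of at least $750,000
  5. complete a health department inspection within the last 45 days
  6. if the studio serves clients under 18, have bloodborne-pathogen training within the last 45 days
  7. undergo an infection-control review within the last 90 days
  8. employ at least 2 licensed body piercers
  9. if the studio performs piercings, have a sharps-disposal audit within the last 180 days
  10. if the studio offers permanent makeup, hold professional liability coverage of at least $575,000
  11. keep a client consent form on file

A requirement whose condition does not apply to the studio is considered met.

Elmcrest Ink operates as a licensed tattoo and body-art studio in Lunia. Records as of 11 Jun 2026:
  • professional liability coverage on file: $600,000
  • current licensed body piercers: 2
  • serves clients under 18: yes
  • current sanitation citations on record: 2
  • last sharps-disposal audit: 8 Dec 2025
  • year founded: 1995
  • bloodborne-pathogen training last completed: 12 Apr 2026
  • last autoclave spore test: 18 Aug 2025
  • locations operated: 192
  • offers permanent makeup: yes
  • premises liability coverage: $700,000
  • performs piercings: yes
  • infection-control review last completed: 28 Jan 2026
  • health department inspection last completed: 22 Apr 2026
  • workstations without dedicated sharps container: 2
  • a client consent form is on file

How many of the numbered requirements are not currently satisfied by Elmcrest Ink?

1. autoclave spore test 297 days ago vs limit 270 → not met
2. workstations without dedicated sharps container 2 > 0 → not met
3. sanitation citations on record 2 ≤ 4 → met
4. premises liability coverage $700,000 < $750,000 → not met
5. health department inspection 50 days ago vs limit 45 → not met
6. condition 'serves clients under 18' holds; bloodborne-pathogen training 60 days ago vs limit 45 → not met
7. infection-control review 134 days ago vs limit 90 → not met
8. licensed body piercers 2 ≥ 2 → met
9. condition 'performs piercings' holds; sharps-disposal audit 185 days ago vs limit 180 → not met
10. condition 'offers permanent makeup' holds; professional liability coverage $600,000 ≥ $575,000 → met
11. client consent form present → met
Not met: 7 of 11

7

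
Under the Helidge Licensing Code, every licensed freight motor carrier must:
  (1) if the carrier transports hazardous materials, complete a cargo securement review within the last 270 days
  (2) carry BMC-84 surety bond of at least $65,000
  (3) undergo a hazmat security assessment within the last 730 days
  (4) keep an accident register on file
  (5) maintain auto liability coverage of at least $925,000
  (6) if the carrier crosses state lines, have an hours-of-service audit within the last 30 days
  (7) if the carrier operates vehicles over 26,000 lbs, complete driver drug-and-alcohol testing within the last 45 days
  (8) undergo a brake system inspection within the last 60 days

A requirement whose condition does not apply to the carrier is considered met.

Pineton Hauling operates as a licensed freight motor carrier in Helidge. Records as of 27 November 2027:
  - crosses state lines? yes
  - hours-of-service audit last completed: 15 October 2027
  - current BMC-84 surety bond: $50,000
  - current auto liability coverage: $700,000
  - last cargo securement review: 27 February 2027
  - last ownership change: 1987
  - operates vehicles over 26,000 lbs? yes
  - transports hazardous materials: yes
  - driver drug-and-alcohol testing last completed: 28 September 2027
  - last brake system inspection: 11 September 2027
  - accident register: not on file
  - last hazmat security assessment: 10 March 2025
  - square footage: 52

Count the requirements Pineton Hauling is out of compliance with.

8

1. condition 'transports hazardous materials' holds; cargo securement review 273 days ago vs limit 270 → not met
2. BMC-84 surety bond $50,000 < $65,000 → not met
3. hazmat security assessment 992 days ago vs limit 730 → not met
4. accident register absent → not met
5. auto liability coverage $700,000 < $925,000 → not met
6. condition 'crosses state lines' holds; hours-of-service audit 43 days ago vs limit 30 → not met
7. condition 'operates vehicles over 26,000 lbs' holds; driver drug-and-alcohol testing 60 days ago vs limit 45 → not met
8. brake system inspection 77 days ago vs limit 60 → not met
Not met: 8 of 8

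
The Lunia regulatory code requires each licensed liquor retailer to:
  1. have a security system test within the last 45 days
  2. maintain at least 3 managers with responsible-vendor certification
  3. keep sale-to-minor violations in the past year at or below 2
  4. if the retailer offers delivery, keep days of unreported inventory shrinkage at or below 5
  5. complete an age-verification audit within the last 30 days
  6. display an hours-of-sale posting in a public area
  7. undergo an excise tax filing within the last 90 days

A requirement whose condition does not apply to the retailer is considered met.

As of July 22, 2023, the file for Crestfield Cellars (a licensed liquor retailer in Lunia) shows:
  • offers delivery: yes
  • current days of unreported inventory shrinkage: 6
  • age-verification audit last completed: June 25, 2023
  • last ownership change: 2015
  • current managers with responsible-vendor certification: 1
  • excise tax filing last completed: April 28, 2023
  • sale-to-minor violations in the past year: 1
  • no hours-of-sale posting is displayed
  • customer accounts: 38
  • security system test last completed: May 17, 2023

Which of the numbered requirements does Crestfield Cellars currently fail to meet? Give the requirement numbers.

1, 2, 4, 6

1. security system test 66 days ago vs limit 45 → not met
2. managers with responsible-vendor certification 1 < 3 → not met
3. sale-to-minor violations in the past year 1 ≤ 2 → met
4. condition 'offers delivery' holds; days of unreported inventory shrinkage 6 > 5 → not met
5. age-verification audit 27 days ago vs limit 30 → met
6. hours-of-sale posting absent → not met
7. excise tax filing 85 days ago vs limit 90 → met
Not met: 1, 2, 4, 6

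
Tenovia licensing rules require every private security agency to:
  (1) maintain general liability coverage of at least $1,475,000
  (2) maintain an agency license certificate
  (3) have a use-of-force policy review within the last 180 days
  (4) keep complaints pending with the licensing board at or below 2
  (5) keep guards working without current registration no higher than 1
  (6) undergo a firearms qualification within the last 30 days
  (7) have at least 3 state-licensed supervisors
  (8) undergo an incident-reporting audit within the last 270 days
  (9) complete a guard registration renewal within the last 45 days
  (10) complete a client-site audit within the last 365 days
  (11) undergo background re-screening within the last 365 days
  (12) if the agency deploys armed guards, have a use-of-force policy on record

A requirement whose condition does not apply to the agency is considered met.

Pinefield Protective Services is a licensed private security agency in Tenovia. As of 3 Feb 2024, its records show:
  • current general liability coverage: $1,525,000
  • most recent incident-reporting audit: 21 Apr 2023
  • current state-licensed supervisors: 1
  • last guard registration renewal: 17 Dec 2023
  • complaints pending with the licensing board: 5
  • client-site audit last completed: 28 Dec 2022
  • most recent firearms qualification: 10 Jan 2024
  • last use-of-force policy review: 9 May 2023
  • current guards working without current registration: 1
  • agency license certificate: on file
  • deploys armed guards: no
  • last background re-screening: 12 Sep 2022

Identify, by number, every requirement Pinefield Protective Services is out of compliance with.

1. general liability coverage $1,525,000 ≥ $1,475,000 → met
2. agency license certificate present → met
3. use-of-force policy review 270 days ago vs limit 180 → not met
4. complaints pending with the licensing board 5 > 2 → not met
5. guards working without current registration 1 ≤ 1 → met
6. firearms qualification 24 days ago vs limit 30 → met
7. state-licensed supervisors 1 < 3 → not met
8. incident-reporting audit 288 days ago vs limit 270 → not met
9. guard registration renewal 48 days ago vs limit 45 → not met
10. client-site audit 402 days ago vs limit 365 → not met
11. background re-screening 509 days ago vs limit 365 → not met
12. condition 'deploys armed guards' does not hold → requirement n/a → met
Not met: 3, 4, 7, 8, 9, 10, 11

3, 4, 7, 8, 9, 10, 11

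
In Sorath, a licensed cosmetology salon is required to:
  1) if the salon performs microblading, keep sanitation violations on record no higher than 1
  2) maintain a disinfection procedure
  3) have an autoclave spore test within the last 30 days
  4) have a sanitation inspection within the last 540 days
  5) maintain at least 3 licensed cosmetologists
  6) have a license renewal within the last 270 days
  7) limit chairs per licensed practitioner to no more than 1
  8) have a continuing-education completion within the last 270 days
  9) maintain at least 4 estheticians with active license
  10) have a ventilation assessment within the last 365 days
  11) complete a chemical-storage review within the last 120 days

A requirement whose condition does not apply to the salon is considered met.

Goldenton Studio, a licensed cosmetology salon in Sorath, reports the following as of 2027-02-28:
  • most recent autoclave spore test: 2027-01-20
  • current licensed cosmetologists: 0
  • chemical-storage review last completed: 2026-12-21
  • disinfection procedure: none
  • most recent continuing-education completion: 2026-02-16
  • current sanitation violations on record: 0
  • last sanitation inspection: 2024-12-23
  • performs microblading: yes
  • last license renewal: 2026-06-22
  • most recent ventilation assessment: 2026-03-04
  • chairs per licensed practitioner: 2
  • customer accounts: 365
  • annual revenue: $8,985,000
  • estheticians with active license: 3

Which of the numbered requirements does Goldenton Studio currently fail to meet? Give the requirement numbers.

1. condition 'performs microblading' holds; sanitation violations on record 0 ≤ 1 → met
2. disinfection procedure absent → not met
3. autoclave spore test 39 days ago vs limit 30 → not met
4. sanitation inspection 797 days ago vs limit 540 → not met
5. licensed cosmetologists 0 < 3 → not met
6. license renewal 251 days ago vs limit 270 → met
7. chairs per licensed practitioner 2 > 1 → not met
8. continuing-education completion 377 days ago vs limit 270 → not met
9. estheticians with active license 3 < 4 → not met
10. ventilation assessment 361 days ago vs limit 365 → met
11. chemical-storage review 69 days ago vs limit 120 → met
Not met: 2, 3, 4, 5, 7, 8, 9

2, 3, 4, 5, 7, 8, 9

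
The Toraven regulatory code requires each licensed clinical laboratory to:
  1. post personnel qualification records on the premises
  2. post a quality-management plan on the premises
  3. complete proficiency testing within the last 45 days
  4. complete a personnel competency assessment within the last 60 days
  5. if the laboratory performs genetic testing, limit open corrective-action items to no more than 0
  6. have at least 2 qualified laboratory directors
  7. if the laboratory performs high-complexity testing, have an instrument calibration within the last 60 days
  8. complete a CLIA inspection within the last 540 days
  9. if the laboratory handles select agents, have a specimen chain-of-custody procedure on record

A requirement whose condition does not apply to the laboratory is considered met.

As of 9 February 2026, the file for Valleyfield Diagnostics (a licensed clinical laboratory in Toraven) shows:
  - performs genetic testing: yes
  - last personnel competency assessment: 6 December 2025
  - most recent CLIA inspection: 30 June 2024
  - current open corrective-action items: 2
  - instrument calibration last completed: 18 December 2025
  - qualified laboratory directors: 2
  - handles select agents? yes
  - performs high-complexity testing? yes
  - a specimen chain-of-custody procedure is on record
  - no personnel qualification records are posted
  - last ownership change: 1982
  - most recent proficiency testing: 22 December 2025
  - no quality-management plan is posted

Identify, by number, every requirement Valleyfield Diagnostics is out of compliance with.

1. personnel qualification records absent → not met
2. quality-management plan absent → not met
3. proficiency testing 49 days ago vs limit 45 → not met
4. personnel competency assessment 65 days ago vs limit 60 → not met
5. condition 'performs genetic testing' holds; open corrective-action items 2 > 0 → not met
6. qualified laboratory directors 2 ≥ 2 → met
7. condition 'performs high-complexity testing' holds; instrument calibration 53 days ago vs limit 60 → met
8. CLIA inspection 589 days ago vs limit 540 → not met
9. condition 'handles select agents' holds; specimen chain-of-custody procedure present → met
Not met: 1, 2, 3, 4, 5, 8

1, 2, 3, 4, 5, 8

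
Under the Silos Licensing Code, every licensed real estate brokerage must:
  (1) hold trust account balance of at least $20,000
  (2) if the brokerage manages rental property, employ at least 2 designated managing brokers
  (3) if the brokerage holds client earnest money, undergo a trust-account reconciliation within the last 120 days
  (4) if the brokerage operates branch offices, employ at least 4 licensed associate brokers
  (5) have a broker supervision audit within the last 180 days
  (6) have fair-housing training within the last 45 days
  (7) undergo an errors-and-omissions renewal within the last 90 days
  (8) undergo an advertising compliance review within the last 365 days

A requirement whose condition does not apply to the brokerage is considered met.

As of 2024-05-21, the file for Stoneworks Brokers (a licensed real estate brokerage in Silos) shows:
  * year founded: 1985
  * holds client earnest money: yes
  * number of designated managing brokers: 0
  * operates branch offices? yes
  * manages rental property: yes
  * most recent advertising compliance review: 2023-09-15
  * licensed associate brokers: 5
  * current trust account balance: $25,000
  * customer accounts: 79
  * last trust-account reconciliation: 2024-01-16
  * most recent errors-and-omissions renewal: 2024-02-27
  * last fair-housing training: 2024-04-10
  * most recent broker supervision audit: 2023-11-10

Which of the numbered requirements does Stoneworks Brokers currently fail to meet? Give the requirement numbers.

2, 3, 5

1. trust account balance $25,000 ≥ $20,000 → met
2. condition 'manages rental property' holds; designated managing brokers 0 < 2 → not met
3. condition 'holds client earnest money' holds; trust-account reconciliation 126 days ago vs limit 120 → not met
4. condition 'operates branch offices' holds; licensed associate brokers 5 ≥ 4 → met
5. broker supervision audit 193 days ago vs limit 180 → not met
6. fair-housing training 41 days ago vs limit 45 → met
7. errors-and-omissions renewal 84 days ago vs limit 90 → met
8. advertising compliance review 249 days ago vs limit 365 → met
Not met: 2, 3, 5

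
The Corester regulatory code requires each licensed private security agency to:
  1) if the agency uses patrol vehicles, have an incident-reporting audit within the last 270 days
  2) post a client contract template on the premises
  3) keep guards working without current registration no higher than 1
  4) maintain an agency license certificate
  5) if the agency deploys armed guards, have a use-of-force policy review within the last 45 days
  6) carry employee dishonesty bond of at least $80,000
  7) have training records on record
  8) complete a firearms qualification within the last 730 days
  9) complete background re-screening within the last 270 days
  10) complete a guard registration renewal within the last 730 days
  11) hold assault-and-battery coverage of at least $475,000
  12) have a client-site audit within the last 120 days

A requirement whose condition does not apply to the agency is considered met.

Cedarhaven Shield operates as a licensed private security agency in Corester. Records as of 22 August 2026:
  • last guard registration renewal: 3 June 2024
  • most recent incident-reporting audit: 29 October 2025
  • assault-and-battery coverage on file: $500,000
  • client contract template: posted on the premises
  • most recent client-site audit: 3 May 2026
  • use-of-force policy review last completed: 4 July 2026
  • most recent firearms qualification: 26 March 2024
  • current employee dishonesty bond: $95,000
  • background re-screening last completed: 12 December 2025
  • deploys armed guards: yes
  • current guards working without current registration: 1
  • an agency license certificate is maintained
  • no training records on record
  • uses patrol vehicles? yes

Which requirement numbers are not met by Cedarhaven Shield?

1. condition 'uses patrol vehicles' holds; incident-reporting audit 297 days ago vs limit 270 → not met
2. client contract template present → met
3. guards working without current registration 1 ≤ 1 → met
4. agency license certificate present → met
5. condition 'deploys armed guards' holds; use-of-force policy review 49 days ago vs limit 45 → not met
6. employee dishonesty bond $95,000 ≥ $80,000 → met
7. training records absent → not met
8. firearms qualification 879 days ago vs limit 730 → not met
9. background re-screening 253 days ago vs limit 270 → met
10. guard registration renewal 810 days ago vs limit 730 → not met
11. assault-and-battery coverage $500,000 ≥ $475,000 → met
12. client-site audit 111 days ago vs limit 120 → met
Not met: 1, 5, 7, 8, 10

1, 5, 7, 8, 10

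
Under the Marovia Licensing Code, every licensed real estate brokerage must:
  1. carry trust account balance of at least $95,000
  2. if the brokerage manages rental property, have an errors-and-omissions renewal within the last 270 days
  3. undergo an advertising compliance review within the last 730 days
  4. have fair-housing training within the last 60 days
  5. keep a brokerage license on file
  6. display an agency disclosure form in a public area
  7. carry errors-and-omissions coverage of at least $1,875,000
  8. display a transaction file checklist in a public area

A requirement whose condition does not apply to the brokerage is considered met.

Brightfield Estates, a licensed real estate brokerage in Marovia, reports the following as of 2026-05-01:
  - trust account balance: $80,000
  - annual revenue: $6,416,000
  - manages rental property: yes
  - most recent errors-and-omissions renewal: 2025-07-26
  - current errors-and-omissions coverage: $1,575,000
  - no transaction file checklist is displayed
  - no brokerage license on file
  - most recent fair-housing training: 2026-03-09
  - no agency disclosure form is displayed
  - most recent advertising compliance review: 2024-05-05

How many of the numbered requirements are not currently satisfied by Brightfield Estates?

6

1. trust account balance $80,000 < $95,000 → not met
2. condition 'manages rental property' holds; errors-and-omissions renewal 279 days ago vs limit 270 → not met
3. advertising compliance review 726 days ago vs limit 730 → met
4. fair-housing training 53 days ago vs limit 60 → met
5. brokerage license absent → not met
6. agency disclosure form absent → not met
7. errors-and-omissions coverage $1,575,000 < $1,875,000 → not met
8. transaction file checklist absent → not met
Not met: 6 of 8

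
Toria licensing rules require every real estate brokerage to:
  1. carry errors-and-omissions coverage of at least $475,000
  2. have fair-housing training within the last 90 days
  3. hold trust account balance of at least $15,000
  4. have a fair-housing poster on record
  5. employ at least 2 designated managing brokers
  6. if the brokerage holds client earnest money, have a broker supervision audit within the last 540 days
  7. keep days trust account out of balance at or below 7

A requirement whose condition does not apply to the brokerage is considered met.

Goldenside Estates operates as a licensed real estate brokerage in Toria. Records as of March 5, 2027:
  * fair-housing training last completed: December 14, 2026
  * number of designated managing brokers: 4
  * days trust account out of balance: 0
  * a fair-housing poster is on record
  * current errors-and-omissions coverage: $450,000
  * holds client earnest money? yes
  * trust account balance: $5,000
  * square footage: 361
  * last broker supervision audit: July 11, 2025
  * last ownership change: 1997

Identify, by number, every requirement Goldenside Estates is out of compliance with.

1. errors-and-omissions coverage $450,000 < $475,000 → not met
2. fair-housing training 81 days ago vs limit 90 → met
3. trust account balance $5,000 < $15,000 → not met
4. fair-housing poster present → met
5. designated managing brokers 4 ≥ 2 → met
6. condition 'holds client earnest money' holds; broker supervision audit 602 days ago vs limit 540 → not met
7. days trust account out of balance 0 ≤ 7 → met
Not met: 1, 3, 6

1, 3, 6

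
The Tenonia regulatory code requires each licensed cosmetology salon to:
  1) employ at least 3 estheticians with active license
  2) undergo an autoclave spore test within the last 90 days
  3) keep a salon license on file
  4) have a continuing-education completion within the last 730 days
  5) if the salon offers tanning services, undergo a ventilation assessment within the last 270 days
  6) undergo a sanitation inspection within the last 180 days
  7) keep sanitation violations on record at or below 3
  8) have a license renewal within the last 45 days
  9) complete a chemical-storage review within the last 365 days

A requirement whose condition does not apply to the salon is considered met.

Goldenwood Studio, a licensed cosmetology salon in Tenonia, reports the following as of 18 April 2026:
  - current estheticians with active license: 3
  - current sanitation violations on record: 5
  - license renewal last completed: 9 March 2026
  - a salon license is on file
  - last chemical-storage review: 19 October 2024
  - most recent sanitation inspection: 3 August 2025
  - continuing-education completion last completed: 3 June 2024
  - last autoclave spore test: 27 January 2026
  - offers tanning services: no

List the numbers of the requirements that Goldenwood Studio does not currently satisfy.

6, 7, 9

1. estheticians with active license 3 ≥ 3 → met
2. autoclave spore test 81 days ago vs limit 90 → met
3. salon license present → met
4. continuing-education completion 684 days ago vs limit 730 → met
5. condition 'offers tanning services' does not hold → requirement n/a → met
6. sanitation inspection 258 days ago vs limit 180 → not met
7. sanitation violations on record 5 > 3 → not met
8. license renewal 40 days ago vs limit 45 → met
9. chemical-storage review 546 days ago vs limit 365 → not met
Not met: 6, 7, 9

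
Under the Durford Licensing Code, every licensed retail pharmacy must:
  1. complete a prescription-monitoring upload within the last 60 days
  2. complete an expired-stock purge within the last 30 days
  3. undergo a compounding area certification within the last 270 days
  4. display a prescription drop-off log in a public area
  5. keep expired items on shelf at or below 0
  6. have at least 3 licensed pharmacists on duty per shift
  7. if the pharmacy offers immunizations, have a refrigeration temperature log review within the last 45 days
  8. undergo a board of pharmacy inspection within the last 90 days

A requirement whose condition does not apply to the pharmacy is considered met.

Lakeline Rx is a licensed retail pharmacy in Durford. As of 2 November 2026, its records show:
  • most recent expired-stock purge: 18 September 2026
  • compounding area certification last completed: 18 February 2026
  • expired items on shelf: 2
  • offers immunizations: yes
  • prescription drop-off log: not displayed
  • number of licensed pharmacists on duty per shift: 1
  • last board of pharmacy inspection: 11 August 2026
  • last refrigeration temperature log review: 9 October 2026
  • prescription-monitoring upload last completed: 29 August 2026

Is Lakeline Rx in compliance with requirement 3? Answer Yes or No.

Yes

3. compounding area certification 257 days ago vs limit 270 → met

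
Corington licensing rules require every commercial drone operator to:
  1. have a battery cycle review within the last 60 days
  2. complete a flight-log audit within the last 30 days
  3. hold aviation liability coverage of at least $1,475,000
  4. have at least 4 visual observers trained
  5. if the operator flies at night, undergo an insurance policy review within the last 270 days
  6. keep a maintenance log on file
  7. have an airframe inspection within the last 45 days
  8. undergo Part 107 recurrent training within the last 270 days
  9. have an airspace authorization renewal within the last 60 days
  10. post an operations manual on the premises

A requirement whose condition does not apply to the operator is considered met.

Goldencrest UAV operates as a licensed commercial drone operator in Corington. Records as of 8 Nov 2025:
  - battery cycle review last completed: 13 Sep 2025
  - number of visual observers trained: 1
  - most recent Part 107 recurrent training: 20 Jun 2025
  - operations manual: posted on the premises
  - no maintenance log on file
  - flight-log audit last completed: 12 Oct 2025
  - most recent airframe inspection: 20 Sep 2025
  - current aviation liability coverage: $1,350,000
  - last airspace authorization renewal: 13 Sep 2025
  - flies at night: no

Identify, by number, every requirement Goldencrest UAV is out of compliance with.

1. battery cycle review 56 days ago vs limit 60 → met
2. flight-log audit 27 days ago vs limit 30 → met
3. aviation liability coverage $1,350,000 < $1,475,000 → not met
4. visual observers trained 1 < 4 → not met
5. condition 'flies at night' does not hold → requirement n/a → met
6. maintenance log absent → not met
7. airframe inspection 49 days ago vs limit 45 → not met
8. Part 107 recurrent training 141 days ago vs limit 270 → met
9. airspace authorization renewal 56 days ago vs limit 60 → met
10. operations manual present → met
Not met: 3, 4, 6, 7

3, 4, 6, 7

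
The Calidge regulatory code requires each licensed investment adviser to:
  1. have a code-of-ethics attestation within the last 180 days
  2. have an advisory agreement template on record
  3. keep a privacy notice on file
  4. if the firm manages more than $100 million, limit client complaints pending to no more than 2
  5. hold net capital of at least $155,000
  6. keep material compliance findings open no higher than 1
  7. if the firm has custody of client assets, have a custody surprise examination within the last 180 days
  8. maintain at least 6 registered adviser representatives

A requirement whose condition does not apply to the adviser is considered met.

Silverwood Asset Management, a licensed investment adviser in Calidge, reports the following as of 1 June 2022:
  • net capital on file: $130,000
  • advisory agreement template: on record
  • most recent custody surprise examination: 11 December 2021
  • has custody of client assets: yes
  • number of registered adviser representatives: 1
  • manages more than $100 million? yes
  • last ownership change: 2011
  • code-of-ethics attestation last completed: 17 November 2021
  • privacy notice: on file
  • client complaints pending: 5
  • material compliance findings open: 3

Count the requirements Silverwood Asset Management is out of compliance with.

1. code-of-ethics attestation 196 days ago vs limit 180 → not met
2. advisory agreement template present → met
3. privacy notice present → met
4. condition 'manages more than $100 million' holds; client complaints pending 5 > 2 → not met
5. net capital $130,000 < $155,000 → not met
6. material compliance findings open 3 > 1 → not met
7. condition 'has custody of client assets' holds; custody surprise examination 172 days ago vs limit 180 → met
8. registered adviser representatives 1 < 6 → not met
Not met: 5 of 8

5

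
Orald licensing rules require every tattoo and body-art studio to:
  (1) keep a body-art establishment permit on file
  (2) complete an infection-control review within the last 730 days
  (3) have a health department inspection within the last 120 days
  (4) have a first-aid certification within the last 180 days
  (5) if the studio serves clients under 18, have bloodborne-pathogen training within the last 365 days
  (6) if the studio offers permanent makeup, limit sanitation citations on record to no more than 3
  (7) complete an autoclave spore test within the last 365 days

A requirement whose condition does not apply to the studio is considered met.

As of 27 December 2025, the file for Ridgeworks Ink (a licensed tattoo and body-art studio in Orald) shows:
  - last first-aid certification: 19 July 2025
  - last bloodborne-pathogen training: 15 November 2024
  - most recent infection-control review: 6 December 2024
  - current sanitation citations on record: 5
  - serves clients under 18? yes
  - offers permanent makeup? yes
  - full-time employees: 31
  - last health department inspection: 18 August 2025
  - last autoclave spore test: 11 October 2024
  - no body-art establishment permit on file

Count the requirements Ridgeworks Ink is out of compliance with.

1. body-art establishment permit absent → not met
2. infection-control review 386 days ago vs limit 730 → met
3. health department inspection 131 days ago vs limit 120 → not met
4. first-aid certification 161 days ago vs limit 180 → met
5. condition 'serves clients under 18' holds; bloodborne-pathogen training 407 days ago vs limit 365 → not met
6. condition 'offers permanent makeup' holds; sanitation citations on record 5 > 3 → not met
7. autoclave spore test 442 days ago vs limit 365 → not met
Not met: 5 of 7

5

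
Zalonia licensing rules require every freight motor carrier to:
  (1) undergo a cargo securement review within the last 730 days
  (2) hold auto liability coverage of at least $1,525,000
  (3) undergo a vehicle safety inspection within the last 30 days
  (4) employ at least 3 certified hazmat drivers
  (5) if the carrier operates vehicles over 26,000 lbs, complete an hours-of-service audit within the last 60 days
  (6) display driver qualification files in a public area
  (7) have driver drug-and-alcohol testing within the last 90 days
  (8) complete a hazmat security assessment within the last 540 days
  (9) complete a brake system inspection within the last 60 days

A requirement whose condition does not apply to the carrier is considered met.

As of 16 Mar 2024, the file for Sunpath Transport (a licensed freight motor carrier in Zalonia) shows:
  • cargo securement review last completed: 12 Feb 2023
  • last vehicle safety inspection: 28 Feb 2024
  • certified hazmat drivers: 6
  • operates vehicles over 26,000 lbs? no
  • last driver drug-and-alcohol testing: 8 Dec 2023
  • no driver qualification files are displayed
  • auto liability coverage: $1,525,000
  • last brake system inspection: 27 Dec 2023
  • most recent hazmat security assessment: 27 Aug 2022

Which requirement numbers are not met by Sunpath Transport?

1. cargo securement review 398 days ago vs limit 730 → met
2. auto liability coverage $1,525,000 ≥ $1,525,000 → met
3. vehicle safety inspection 17 days ago vs limit 30 → met
4. certified hazmat drivers 6 ≥ 3 → met
5. condition 'operates vehicles over 26,000 lbs' does not hold → requirement n/a → met
6. driver qualification files absent → not met
7. driver drug-and-alcohol testing 99 days ago vs limit 90 → not met
8. hazmat security assessment 567 days ago vs limit 540 → not met
9. brake system inspection 80 days ago vs limit 60 → not met
Not met: 6, 7, 8, 9

6, 7, 8, 9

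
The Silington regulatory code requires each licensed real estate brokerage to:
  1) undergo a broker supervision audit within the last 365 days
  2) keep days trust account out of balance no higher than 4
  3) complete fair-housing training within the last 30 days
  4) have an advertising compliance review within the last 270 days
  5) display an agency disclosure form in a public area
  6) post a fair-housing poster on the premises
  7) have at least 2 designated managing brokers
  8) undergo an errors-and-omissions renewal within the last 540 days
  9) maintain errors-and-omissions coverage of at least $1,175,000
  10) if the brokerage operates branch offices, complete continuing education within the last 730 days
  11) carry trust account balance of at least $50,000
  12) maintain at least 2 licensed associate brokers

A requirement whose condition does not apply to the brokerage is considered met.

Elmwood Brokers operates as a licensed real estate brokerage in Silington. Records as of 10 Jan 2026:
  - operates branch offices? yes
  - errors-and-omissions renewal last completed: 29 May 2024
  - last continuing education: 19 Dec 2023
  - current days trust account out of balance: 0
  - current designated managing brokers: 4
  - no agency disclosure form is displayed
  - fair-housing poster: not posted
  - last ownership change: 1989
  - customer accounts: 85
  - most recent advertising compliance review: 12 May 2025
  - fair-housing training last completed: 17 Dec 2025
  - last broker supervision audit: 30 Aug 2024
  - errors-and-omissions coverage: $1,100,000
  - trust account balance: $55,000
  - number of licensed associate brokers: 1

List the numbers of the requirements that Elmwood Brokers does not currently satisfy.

1, 5, 6, 8, 9, 10, 12

1. broker supervision audit 498 days ago vs limit 365 → not met
2. days trust account out of balance 0 ≤ 4 → met
3. fair-housing training 24 days ago vs limit 30 → met
4. advertising compliance review 243 days ago vs limit 270 → met
5. agency disclosure form absent → not met
6. fair-housing poster absent → not met
7. designated managing brokers 4 ≥ 2 → met
8. errors-and-omissions renewal 591 days ago vs limit 540 → not met
9. errors-and-omissions coverage $1,100,000 < $1,175,000 → not met
10. condition 'operates branch offices' holds; continuing education 753 days ago vs limit 730 → not met
11. trust account balance $55,000 ≥ $50,000 → met
12. licensed associate brokers 1 < 2 → not met
Not met: 1, 5, 6, 8, 9, 10, 12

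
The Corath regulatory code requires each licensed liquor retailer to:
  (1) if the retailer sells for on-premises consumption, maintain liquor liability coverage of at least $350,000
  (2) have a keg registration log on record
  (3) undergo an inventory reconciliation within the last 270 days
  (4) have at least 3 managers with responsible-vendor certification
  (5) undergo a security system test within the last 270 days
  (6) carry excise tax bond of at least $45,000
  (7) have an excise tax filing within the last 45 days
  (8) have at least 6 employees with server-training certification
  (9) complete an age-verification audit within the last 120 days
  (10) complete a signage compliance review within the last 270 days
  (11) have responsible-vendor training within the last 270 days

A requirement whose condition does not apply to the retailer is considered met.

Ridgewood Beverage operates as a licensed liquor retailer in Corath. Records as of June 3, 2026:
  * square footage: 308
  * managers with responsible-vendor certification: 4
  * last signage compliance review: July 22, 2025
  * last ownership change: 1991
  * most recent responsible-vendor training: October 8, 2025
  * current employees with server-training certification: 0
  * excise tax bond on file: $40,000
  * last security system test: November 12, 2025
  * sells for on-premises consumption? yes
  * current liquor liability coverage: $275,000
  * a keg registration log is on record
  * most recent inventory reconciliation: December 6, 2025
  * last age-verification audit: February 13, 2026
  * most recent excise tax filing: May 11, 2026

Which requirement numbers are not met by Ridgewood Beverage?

1, 6, 8, 10

1. condition 'sells for on-premises consumption' holds; liquor liability coverage $275,000 < $350,000 → not met
2. keg registration log present → met
3. inventory reconciliation 179 days ago vs limit 270 → met
4. managers with responsible-vendor certification 4 ≥ 3 → met
5. security system test 203 days ago vs limit 270 → met
6. excise tax bond $40,000 < $45,000 → not met
7. excise tax filing 23 days ago vs limit 45 → met
8. employees with server-training certification 0 < 6 → not met
9. age-verification audit 110 days ago vs limit 120 → met
10. signage compliance review 316 days ago vs limit 270 → not met
11. responsible-vendor training 238 days ago vs limit 270 → met
Not met: 1, 6, 8, 10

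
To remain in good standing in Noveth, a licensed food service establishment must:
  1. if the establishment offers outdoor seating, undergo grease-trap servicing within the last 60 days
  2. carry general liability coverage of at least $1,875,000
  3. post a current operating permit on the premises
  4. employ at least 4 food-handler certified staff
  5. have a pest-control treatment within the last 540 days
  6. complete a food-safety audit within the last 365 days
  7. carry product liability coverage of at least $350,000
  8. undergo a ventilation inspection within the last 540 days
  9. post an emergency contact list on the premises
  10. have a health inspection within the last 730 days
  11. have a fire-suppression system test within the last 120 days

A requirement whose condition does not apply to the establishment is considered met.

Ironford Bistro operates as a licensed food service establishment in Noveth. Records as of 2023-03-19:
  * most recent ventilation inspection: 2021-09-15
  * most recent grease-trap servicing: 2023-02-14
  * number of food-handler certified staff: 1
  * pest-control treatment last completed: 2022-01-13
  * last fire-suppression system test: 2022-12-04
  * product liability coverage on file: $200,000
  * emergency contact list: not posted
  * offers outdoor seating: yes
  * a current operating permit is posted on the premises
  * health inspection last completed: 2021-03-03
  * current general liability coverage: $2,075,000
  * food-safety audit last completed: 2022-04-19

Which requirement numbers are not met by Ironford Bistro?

4, 7, 8, 9, 10

1. condition 'offers outdoor seating' holds; grease-trap servicing 33 days ago vs limit 60 → met
2. general liability coverage $2,075,000 ≥ $1,875,000 → met
3. current operating permit present → met
4. food-handler certified staff 1 < 4 → not met
5. pest-control treatment 430 days ago vs limit 540 → met
6. food-safety audit 334 days ago vs limit 365 → met
7. product liability coverage $200,000 < $350,000 → not met
8. ventilation inspection 550 days ago vs limit 540 → not met
9. emergency contact list absent → not met
10. health inspection 746 days ago vs limit 730 → not met
11. fire-suppression system test 105 days ago vs limit 120 → met
Not met: 4, 7, 8, 9, 10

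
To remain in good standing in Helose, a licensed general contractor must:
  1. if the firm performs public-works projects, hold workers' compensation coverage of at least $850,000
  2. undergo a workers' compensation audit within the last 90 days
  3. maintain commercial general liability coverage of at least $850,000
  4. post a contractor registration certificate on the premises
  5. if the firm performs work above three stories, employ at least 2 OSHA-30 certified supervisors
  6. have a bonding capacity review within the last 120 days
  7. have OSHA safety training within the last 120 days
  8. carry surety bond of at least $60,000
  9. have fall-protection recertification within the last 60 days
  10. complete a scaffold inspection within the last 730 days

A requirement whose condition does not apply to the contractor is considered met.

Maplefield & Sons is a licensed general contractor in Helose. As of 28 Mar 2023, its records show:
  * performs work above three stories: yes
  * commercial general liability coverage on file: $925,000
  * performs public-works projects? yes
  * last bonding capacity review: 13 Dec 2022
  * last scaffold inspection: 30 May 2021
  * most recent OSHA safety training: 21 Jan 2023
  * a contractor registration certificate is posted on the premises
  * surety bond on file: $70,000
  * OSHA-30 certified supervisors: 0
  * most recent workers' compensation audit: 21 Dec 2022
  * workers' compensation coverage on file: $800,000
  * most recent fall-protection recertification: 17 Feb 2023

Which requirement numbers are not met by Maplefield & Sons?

1, 2, 5

1. condition 'performs public-works projects' holds; workers' compensation coverage $800,000 < $850,000 → not met
2. workers' compensation audit 97 days ago vs limit 90 → not met
3. commercial general liability coverage $925,000 ≥ $850,000 → met
4. contractor registration certificate present → met
5. condition 'performs work above three stories' holds; OSHA-30 certified supervisors 0 < 2 → not met
6. bonding capacity review 105 days ago vs limit 120 → met
7. OSHA safety training 66 days ago vs limit 120 → met
8. surety bond $70,000 ≥ $60,000 → met
9. fall-protection recertification 39 days ago vs limit 60 → met
10. scaffold inspection 667 days ago vs limit 730 → met
Not met: 1, 2, 5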